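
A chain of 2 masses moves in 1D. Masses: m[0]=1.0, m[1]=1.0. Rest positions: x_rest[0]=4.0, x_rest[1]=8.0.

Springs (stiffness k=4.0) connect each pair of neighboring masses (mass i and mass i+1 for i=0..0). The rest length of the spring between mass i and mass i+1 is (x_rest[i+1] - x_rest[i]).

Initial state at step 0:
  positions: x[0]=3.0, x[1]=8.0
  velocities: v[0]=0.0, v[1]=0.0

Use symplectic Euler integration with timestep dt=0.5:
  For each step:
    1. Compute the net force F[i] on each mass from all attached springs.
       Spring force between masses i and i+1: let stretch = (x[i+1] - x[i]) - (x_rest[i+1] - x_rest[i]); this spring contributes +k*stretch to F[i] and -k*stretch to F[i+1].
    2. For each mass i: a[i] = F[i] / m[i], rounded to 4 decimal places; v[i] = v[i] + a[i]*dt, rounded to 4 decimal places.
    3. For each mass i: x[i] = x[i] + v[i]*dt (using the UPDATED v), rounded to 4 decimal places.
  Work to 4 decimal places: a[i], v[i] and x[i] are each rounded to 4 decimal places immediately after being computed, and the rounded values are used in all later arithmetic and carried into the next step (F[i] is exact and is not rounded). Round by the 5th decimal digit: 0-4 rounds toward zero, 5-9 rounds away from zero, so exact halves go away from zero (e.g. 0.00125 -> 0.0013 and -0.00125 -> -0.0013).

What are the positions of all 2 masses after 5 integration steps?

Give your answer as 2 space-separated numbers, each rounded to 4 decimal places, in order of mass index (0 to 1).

Answer: 4.0000 7.0000

Derivation:
Step 0: x=[3.0000 8.0000] v=[0.0000 0.0000]
Step 1: x=[4.0000 7.0000] v=[2.0000 -2.0000]
Step 2: x=[4.0000 7.0000] v=[0.0000 0.0000]
Step 3: x=[3.0000 8.0000] v=[-2.0000 2.0000]
Step 4: x=[3.0000 8.0000] v=[0.0000 0.0000]
Step 5: x=[4.0000 7.0000] v=[2.0000 -2.0000]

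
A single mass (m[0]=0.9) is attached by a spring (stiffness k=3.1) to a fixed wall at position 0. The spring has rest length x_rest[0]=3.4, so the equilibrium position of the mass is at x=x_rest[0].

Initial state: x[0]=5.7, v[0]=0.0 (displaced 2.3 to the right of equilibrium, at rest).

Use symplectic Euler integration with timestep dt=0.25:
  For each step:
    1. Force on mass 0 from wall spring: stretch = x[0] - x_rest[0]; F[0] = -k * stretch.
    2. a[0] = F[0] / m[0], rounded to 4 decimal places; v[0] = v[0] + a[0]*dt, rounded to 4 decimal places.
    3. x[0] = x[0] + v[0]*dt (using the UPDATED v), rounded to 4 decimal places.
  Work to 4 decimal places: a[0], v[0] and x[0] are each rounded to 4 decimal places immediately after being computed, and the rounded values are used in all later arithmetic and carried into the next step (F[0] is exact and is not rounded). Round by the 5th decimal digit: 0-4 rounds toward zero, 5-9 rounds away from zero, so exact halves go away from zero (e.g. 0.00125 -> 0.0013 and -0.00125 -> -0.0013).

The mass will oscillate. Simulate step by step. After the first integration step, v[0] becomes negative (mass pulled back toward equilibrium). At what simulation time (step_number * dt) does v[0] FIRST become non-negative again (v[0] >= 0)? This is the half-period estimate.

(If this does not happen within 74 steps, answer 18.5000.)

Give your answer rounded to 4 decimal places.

Step 0: x=[5.7000] v=[0.0000]
Step 1: x=[5.2049] v=[-1.9806]
Step 2: x=[4.3212] v=[-3.5348]
Step 3: x=[3.2392] v=[-4.3281]
Step 4: x=[2.1918] v=[-4.1896]
Step 5: x=[1.4045] v=[-3.1492]
Step 6: x=[1.0468] v=[-1.4309]
Step 7: x=[1.1957] v=[0.5955]
First v>=0 after going negative at step 7, time=1.7500

Answer: 1.7500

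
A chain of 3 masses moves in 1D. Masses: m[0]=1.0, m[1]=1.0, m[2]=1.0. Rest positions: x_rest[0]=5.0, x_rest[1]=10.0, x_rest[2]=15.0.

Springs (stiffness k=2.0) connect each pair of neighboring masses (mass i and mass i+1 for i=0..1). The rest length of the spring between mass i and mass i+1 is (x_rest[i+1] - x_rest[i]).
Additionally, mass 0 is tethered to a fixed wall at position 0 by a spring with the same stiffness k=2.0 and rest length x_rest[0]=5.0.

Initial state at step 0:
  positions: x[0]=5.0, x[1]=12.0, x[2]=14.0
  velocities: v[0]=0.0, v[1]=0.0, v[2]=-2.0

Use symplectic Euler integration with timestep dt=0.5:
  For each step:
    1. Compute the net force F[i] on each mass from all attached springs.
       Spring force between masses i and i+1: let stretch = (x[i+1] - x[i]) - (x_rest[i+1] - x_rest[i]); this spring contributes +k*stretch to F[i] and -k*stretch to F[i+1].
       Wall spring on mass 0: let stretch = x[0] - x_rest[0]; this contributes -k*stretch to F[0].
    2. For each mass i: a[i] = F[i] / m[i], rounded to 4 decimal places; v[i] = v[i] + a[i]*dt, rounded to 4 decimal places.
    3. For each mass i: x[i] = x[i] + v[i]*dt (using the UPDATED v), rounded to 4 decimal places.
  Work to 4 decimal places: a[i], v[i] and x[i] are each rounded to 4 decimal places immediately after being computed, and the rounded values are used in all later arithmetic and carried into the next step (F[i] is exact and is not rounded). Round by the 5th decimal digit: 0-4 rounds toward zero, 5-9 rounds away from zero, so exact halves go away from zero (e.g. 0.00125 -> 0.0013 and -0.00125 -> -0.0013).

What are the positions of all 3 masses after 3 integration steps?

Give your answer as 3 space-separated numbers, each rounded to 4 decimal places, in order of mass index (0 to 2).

Answer: 3.6250 8.6250 14.3750

Derivation:
Step 0: x=[5.0000 12.0000 14.0000] v=[0.0000 0.0000 -2.0000]
Step 1: x=[6.0000 9.5000 14.5000] v=[2.0000 -5.0000 1.0000]
Step 2: x=[5.7500 7.7500 15.0000] v=[-0.5000 -3.5000 1.0000]
Step 3: x=[3.6250 8.6250 14.3750] v=[-4.2500 1.7500 -1.2500]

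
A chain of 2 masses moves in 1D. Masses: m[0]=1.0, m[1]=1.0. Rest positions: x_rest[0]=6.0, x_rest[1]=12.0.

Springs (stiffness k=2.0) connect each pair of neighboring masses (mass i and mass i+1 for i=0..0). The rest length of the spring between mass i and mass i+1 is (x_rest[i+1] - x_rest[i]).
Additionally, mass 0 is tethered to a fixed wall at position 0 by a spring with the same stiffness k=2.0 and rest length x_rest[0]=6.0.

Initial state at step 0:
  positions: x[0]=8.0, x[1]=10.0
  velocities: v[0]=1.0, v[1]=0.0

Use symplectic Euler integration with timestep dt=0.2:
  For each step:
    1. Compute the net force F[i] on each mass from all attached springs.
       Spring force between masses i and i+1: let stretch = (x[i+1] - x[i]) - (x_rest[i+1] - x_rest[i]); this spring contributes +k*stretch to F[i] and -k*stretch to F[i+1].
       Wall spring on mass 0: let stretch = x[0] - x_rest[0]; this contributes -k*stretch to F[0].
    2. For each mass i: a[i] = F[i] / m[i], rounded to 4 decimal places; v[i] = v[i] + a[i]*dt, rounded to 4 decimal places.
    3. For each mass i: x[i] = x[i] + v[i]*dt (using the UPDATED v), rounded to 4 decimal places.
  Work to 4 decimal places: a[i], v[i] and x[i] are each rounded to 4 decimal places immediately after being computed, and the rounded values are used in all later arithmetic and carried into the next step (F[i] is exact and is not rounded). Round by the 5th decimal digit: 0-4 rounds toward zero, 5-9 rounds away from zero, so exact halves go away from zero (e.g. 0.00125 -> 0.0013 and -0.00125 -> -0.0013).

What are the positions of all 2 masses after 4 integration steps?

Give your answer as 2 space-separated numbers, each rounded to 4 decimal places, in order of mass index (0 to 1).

Answer: 5.1071 12.4682

Derivation:
Step 0: x=[8.0000 10.0000] v=[1.0000 0.0000]
Step 1: x=[7.7200 10.3200] v=[-1.4000 1.6000]
Step 2: x=[7.0304 10.9120] v=[-3.4480 2.9600]
Step 3: x=[6.0889 11.6735] v=[-4.7075 3.8074]
Step 4: x=[5.1071 12.4682] v=[-4.9092 3.9736]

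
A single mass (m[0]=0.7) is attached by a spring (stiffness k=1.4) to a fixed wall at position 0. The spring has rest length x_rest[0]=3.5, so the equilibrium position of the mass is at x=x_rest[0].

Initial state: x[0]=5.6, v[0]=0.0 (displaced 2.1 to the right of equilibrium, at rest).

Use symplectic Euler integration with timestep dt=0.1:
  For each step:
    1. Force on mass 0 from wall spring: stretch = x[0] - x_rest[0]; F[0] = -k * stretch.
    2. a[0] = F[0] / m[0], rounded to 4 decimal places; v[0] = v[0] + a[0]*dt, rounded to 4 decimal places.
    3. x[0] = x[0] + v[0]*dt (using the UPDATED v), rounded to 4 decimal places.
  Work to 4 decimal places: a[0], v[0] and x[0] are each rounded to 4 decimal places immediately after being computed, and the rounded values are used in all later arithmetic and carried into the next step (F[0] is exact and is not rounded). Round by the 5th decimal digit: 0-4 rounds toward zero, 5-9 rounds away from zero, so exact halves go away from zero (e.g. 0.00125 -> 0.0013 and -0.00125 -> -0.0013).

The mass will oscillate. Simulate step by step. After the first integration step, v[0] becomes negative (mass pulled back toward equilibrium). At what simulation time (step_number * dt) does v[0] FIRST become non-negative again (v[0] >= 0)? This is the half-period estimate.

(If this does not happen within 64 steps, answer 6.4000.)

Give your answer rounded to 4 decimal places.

Answer: 2.3000

Derivation:
Step 0: x=[5.6000] v=[0.0000]
Step 1: x=[5.5580] v=[-0.4200]
Step 2: x=[5.4748] v=[-0.8316]
Step 3: x=[5.3521] v=[-1.2266]
Step 4: x=[5.1924] v=[-1.5970]
Step 5: x=[4.9989] v=[-1.9355]
Step 6: x=[4.7754] v=[-2.2353]
Step 7: x=[4.5264] v=[-2.4904]
Step 8: x=[4.2568] v=[-2.6957]
Step 9: x=[3.9721] v=[-2.8471]
Step 10: x=[3.6780] v=[-2.9415]
Step 11: x=[3.3803] v=[-2.9771]
Step 12: x=[3.0850] v=[-2.9532]
Step 13: x=[2.7980] v=[-2.8702]
Step 14: x=[2.5250] v=[-2.7298]
Step 15: x=[2.2715] v=[-2.5348]
Step 16: x=[2.0426] v=[-2.2891]
Step 17: x=[1.8428] v=[-1.9976]
Step 18: x=[1.6762] v=[-1.6662]
Step 19: x=[1.5461] v=[-1.3014]
Step 20: x=[1.4550] v=[-0.9106]
Step 21: x=[1.4048] v=[-0.5016]
Step 22: x=[1.3965] v=[-0.0826]
Step 23: x=[1.4303] v=[0.3381]
First v>=0 after going negative at step 23, time=2.3000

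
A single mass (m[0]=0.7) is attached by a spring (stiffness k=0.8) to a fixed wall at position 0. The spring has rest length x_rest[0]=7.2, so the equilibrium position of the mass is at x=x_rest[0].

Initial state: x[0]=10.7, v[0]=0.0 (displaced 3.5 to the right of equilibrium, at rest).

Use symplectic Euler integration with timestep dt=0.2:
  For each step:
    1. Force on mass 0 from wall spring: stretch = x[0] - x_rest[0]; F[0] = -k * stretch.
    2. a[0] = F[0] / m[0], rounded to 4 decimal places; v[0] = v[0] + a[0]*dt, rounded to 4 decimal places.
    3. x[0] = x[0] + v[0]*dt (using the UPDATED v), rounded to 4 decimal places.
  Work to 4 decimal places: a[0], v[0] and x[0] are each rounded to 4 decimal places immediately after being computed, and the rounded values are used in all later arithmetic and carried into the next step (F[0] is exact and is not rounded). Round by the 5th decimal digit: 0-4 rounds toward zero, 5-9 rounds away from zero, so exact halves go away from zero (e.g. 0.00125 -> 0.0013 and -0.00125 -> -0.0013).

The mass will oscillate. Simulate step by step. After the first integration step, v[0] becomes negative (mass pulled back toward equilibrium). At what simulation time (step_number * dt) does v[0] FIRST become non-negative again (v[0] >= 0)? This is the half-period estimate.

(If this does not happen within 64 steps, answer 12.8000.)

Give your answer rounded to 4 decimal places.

Answer: 3.0000

Derivation:
Step 0: x=[10.7000] v=[0.0000]
Step 1: x=[10.5400] v=[-0.8000]
Step 2: x=[10.2273] v=[-1.5634]
Step 3: x=[9.7762] v=[-2.2554]
Step 4: x=[9.2074] v=[-2.8442]
Step 5: x=[8.5468] v=[-3.3030]
Step 6: x=[7.8246] v=[-3.6108]
Step 7: x=[7.0739] v=[-3.7536]
Step 8: x=[6.3289] v=[-3.7248]
Step 9: x=[5.6238] v=[-3.5257]
Step 10: x=[4.9907] v=[-3.1654]
Step 11: x=[4.4586] v=[-2.6604]
Step 12: x=[4.0518] v=[-2.0338]
Step 13: x=[3.7890] v=[-1.3142]
Step 14: x=[3.6821] v=[-0.5345]
Step 15: x=[3.7360] v=[0.2696]
First v>=0 after going negative at step 15, time=3.0000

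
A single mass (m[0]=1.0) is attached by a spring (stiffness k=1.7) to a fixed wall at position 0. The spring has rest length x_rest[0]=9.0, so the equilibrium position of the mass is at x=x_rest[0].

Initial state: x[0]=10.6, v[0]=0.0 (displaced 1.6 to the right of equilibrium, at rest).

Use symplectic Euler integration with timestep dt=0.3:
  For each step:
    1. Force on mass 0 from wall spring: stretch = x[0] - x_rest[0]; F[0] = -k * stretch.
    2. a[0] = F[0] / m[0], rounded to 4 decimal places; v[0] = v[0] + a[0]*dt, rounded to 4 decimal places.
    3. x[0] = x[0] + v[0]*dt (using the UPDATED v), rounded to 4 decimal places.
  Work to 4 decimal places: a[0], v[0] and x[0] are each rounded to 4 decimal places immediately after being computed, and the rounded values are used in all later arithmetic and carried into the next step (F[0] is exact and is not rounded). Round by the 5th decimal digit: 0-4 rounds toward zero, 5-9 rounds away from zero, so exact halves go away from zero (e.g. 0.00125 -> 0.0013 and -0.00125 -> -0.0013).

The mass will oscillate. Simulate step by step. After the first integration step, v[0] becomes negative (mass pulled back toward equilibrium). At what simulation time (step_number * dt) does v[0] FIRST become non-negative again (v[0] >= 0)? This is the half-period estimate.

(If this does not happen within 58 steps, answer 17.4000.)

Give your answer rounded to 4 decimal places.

Step 0: x=[10.6000] v=[0.0000]
Step 1: x=[10.3552] v=[-0.8160]
Step 2: x=[9.9031] v=[-1.5071]
Step 3: x=[9.3128] v=[-1.9677]
Step 4: x=[8.6746] v=[-2.1272]
Step 5: x=[8.0862] v=[-1.9612]
Step 6: x=[7.6376] v=[-1.4952]
Step 7: x=[7.3975] v=[-0.8004]
Step 8: x=[7.4026] v=[0.0169]
First v>=0 after going negative at step 8, time=2.4000

Answer: 2.4000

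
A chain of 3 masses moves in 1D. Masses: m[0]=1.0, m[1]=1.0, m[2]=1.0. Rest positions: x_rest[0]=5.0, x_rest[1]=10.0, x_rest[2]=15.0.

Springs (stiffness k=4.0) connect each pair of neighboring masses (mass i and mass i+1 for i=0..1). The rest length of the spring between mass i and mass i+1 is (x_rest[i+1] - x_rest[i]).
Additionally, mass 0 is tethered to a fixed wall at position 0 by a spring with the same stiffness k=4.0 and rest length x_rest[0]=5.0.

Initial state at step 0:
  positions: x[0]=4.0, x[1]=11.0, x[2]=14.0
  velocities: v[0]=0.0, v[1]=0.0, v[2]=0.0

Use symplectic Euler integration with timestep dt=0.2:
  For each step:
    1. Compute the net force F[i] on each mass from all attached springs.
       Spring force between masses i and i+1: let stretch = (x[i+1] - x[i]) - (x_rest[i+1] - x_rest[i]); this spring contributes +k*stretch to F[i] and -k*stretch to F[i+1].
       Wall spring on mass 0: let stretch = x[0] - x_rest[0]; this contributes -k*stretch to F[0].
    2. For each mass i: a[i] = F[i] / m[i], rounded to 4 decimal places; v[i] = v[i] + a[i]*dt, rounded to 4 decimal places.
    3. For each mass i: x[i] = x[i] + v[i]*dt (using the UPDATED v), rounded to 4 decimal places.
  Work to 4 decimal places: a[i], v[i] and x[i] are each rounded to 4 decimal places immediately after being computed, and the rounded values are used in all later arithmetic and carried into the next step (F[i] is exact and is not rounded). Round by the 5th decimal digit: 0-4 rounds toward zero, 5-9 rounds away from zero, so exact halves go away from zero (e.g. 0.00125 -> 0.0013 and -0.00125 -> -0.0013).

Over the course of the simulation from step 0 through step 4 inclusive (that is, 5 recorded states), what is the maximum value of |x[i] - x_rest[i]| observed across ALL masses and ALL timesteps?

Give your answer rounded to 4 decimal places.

Step 0: x=[4.0000 11.0000 14.0000] v=[0.0000 0.0000 0.0000]
Step 1: x=[4.4800 10.3600 14.3200] v=[2.4000 -3.2000 1.6000]
Step 2: x=[5.1840 9.4128 14.8064] v=[3.5200 -4.7360 2.4320]
Step 3: x=[5.7352 8.6520 15.2298] v=[2.7558 -3.8042 2.1171]
Step 4: x=[5.8354 8.4769 15.4008] v=[0.5011 -0.8754 0.8549]
Max displacement = 1.5231

Answer: 1.5231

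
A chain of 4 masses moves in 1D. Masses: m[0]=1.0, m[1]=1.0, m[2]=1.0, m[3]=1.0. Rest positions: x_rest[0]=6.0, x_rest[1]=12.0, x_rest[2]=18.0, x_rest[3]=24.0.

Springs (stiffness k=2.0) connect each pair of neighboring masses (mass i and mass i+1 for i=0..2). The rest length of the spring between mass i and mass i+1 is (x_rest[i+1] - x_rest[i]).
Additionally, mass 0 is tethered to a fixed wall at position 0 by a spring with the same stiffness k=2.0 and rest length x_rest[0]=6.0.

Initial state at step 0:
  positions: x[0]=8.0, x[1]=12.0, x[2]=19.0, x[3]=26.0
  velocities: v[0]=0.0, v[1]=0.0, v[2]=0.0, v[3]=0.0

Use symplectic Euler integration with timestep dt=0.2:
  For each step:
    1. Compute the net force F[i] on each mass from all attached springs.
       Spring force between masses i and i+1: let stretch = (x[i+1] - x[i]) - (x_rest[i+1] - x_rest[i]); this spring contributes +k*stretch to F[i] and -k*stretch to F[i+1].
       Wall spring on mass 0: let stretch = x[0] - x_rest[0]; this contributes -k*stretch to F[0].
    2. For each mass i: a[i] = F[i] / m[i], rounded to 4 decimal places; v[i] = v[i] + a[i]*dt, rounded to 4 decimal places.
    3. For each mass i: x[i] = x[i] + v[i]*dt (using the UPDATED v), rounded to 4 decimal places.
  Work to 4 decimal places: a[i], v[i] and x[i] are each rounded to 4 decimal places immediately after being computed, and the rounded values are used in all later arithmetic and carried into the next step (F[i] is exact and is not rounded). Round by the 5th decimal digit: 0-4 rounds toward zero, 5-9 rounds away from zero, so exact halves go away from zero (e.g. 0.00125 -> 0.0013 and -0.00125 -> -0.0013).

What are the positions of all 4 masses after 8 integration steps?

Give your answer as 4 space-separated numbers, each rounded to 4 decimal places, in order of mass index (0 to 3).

Answer: 5.3981 13.0808 19.6213 24.4788

Derivation:
Step 0: x=[8.0000 12.0000 19.0000 26.0000] v=[0.0000 0.0000 0.0000 0.0000]
Step 1: x=[7.6800 12.2400 19.0000 25.9200] v=[-1.6000 1.2000 0.0000 -0.4000]
Step 2: x=[7.1104 12.6560 19.0128 25.7664] v=[-2.8480 2.0800 0.0640 -0.7680]
Step 3: x=[6.4156 13.1369 19.0573 25.5525] v=[-3.4739 2.4045 0.2227 -1.0694]
Step 4: x=[5.7453 13.5537 19.1478 25.2990] v=[-3.3516 2.0841 0.4526 -1.2675]
Step 5: x=[5.2400 13.7934 19.2829 25.0334] v=[-2.5264 1.1984 0.6754 -1.3280]
Step 6: x=[4.9998 13.7880 19.4389 24.7878] v=[-1.2010 -0.0272 0.7798 -1.2282]
Step 7: x=[5.0627 13.5316 19.5707 24.5942] v=[0.3144 -1.2821 0.6590 -0.9678]
Step 8: x=[5.3981 13.0808 19.6213 24.4788] v=[1.6769 -2.2540 0.2528 -0.5772]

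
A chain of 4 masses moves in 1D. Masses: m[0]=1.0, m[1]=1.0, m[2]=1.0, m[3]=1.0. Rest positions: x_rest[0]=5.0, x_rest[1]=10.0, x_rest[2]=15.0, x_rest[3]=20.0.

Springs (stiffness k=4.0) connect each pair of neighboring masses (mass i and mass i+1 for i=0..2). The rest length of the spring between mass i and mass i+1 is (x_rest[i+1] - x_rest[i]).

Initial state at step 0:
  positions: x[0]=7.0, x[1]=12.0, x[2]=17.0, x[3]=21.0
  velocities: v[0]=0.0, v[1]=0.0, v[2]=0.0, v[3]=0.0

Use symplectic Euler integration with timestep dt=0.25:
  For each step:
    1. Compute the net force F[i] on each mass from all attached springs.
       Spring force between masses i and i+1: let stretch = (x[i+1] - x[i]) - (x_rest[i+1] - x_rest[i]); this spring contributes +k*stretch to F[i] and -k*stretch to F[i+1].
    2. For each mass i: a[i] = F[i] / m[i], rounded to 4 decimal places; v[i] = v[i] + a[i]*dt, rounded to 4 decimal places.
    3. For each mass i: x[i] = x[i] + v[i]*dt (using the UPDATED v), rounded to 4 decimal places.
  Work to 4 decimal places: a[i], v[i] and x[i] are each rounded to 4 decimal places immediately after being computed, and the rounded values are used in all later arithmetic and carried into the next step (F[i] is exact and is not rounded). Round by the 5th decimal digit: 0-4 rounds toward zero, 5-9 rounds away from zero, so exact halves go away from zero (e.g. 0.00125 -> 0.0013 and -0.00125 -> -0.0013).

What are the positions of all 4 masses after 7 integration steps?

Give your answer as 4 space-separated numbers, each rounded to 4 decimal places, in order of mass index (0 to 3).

Answer: 6.2054 11.6287 17.2191 21.9471

Derivation:
Step 0: x=[7.0000 12.0000 17.0000 21.0000] v=[0.0000 0.0000 0.0000 0.0000]
Step 1: x=[7.0000 12.0000 16.7500 21.2500] v=[0.0000 0.0000 -1.0000 1.0000]
Step 2: x=[7.0000 11.9375 16.4375 21.6250] v=[0.0000 -0.2500 -1.2500 1.5000]
Step 3: x=[6.9844 11.7656 16.2969 21.9531] v=[-0.0625 -0.6875 -0.5625 1.3125]
Step 4: x=[6.9141 11.5313 16.4375 22.1172] v=[-0.2813 -0.9374 0.5624 0.6563]
Step 5: x=[6.7481 11.3692 16.7715 22.1114] v=[-0.6641 -0.6484 1.3359 -0.0234]
Step 6: x=[6.4874 11.4024 17.0899 22.0206] v=[-1.0430 0.1328 1.2735 -0.3633]
Step 7: x=[6.2054 11.6287 17.2191 21.9471] v=[-1.1280 0.9053 0.5167 -0.2940]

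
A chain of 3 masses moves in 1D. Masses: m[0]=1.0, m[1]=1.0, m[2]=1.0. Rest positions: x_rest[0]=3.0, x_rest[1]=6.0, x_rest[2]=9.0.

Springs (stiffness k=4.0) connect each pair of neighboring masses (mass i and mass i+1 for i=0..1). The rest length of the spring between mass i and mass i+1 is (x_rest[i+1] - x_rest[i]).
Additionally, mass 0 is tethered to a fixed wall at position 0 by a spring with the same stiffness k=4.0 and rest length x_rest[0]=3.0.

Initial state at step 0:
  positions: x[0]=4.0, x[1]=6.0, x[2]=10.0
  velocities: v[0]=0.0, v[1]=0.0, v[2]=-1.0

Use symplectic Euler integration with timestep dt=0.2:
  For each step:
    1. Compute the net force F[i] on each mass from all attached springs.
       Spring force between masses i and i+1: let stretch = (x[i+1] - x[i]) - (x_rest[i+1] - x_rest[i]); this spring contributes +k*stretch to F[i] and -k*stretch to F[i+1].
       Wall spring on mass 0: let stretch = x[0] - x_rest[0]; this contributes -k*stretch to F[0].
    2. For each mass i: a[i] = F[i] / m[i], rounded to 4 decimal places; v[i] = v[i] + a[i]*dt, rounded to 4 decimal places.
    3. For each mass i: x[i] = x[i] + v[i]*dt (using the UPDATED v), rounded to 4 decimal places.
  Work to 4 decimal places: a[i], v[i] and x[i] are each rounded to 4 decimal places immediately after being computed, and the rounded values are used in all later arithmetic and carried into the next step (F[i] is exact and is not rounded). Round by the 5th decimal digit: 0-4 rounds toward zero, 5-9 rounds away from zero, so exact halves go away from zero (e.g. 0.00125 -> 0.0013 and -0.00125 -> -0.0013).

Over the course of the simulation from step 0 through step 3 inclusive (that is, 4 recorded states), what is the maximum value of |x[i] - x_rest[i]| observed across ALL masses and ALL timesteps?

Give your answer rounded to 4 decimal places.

Answer: 1.0056

Derivation:
Step 0: x=[4.0000 6.0000 10.0000] v=[0.0000 0.0000 -1.0000]
Step 1: x=[3.6800 6.3200 9.6400] v=[-1.6000 1.6000 -1.8000]
Step 2: x=[3.1936 6.7488 9.2288] v=[-2.4320 2.1440 -2.0560]
Step 3: x=[2.7651 7.0056 8.9008] v=[-2.1427 1.2838 -1.6400]
Max displacement = 1.0056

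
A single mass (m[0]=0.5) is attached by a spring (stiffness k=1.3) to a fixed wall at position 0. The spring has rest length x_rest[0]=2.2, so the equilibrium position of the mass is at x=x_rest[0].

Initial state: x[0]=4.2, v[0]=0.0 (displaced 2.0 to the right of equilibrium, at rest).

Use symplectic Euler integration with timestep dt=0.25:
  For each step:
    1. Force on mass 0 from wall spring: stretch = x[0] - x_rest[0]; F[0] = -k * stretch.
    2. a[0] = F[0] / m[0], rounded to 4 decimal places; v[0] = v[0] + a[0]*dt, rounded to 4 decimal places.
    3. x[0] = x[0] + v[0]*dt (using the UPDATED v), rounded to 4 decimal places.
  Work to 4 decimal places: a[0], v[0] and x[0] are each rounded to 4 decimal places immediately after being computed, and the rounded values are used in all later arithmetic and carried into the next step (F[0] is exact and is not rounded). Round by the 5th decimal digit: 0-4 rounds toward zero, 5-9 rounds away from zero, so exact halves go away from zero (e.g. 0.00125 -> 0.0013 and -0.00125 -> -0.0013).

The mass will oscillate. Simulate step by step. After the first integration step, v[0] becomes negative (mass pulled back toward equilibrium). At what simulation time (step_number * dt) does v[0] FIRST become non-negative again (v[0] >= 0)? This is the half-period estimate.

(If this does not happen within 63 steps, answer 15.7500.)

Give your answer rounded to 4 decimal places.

Answer: 2.0000

Derivation:
Step 0: x=[4.2000] v=[0.0000]
Step 1: x=[3.8750] v=[-1.3000]
Step 2: x=[3.2778] v=[-2.3888]
Step 3: x=[2.5055] v=[-3.0894]
Step 4: x=[1.6835] v=[-3.2880]
Step 5: x=[0.9454] v=[-2.9523]
Step 6: x=[0.4112] v=[-2.1368]
Step 7: x=[0.1677] v=[-0.9741]
Step 8: x=[0.2544] v=[0.3469]
First v>=0 after going negative at step 8, time=2.0000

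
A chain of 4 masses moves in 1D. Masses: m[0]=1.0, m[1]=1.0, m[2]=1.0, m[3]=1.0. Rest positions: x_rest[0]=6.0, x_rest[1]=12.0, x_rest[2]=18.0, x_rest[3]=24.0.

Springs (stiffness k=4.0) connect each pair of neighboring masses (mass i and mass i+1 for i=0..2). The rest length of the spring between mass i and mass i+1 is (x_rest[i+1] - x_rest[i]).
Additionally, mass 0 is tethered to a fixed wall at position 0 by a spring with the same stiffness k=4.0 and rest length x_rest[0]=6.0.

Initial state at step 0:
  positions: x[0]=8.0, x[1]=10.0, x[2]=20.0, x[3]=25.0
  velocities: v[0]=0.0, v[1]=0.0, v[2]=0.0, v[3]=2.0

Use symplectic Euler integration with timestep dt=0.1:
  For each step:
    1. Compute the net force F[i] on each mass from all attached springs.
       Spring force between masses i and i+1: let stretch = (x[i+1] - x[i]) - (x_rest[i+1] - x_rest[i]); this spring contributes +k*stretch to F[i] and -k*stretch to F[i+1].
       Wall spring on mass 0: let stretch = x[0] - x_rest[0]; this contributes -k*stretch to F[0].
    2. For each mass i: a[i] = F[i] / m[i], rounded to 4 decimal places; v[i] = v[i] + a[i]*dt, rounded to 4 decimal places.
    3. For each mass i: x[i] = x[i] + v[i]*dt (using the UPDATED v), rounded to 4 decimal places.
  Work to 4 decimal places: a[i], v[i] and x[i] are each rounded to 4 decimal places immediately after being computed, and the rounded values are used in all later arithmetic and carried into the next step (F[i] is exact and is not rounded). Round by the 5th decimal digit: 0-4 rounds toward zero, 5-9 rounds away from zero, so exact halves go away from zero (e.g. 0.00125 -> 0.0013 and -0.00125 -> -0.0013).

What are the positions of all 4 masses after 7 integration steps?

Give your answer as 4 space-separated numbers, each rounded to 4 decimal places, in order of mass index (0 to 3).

Answer: 4.5036 14.6705 17.7200 26.2335

Derivation:
Step 0: x=[8.0000 10.0000 20.0000 25.0000] v=[0.0000 0.0000 0.0000 2.0000]
Step 1: x=[7.7600 10.3200 19.8000 25.2400] v=[-2.4000 3.2000 -2.0000 2.4000]
Step 2: x=[7.3120 10.9168 19.4384 25.5024] v=[-4.4800 5.9680 -3.6160 2.6240]
Step 3: x=[6.7157 11.7103 18.9785 25.7622] v=[-5.9629 7.9347 -4.5990 2.5984]
Step 4: x=[6.0506 12.5947 18.4992 25.9907] v=[-6.6513 8.8441 -4.7928 2.2849]
Step 5: x=[5.4052 13.4535 18.0834 26.1595] v=[-6.4539 8.5883 -4.1580 1.6883]
Step 6: x=[4.8655 14.1756 17.8055 26.2453] v=[-5.3967 7.2209 -2.7795 0.8579]
Step 7: x=[4.5036 14.6705 17.7200 26.2335] v=[-3.6189 4.9488 -0.8555 -0.1180]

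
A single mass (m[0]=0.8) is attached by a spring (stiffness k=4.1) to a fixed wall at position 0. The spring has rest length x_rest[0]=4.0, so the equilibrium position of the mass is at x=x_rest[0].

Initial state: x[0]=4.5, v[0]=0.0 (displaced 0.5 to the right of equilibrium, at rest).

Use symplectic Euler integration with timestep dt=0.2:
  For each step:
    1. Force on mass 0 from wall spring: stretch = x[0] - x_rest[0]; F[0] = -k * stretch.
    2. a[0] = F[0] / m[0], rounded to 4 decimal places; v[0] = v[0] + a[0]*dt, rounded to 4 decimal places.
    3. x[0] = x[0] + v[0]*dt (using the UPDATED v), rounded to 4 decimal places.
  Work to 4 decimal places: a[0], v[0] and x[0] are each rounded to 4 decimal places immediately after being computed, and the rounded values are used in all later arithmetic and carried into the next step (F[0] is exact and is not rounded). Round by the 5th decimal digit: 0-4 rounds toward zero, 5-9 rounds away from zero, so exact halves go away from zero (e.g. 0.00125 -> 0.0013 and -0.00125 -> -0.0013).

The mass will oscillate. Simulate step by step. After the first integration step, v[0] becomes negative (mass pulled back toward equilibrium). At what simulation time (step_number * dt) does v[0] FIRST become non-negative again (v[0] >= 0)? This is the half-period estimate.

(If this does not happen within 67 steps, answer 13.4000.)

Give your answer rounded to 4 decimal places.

Step 0: x=[4.5000] v=[0.0000]
Step 1: x=[4.3975] v=[-0.5125]
Step 2: x=[4.2135] v=[-0.9199]
Step 3: x=[3.9858] v=[-1.1387]
Step 4: x=[3.7610] v=[-1.1241]
Step 5: x=[3.5852] v=[-0.8791]
Step 6: x=[3.4944] v=[-0.4539]
Step 7: x=[3.5073] v=[0.0643]
First v>=0 after going negative at step 7, time=1.4000

Answer: 1.4000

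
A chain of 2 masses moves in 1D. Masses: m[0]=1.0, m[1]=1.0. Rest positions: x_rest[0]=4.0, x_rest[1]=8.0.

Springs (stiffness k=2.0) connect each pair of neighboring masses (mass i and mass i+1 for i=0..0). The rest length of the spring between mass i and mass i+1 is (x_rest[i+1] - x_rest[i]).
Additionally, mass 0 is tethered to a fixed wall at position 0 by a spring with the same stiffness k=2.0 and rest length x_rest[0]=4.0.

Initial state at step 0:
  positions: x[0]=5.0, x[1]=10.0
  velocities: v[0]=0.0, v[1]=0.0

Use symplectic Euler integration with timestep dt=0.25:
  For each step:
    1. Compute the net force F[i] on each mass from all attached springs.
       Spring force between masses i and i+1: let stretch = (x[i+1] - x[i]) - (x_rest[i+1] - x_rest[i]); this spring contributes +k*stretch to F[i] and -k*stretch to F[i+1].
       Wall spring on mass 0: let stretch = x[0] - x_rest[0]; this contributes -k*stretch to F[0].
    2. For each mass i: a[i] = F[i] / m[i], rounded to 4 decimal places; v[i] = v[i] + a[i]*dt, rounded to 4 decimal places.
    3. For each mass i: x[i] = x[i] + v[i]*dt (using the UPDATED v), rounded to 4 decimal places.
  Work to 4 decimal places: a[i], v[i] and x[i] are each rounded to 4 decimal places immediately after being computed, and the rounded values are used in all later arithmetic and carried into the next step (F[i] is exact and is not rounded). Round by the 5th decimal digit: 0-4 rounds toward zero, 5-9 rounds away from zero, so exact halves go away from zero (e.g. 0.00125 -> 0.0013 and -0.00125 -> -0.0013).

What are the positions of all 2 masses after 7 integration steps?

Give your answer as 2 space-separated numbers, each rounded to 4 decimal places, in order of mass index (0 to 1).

Answer: 3.9790 7.8254

Derivation:
Step 0: x=[5.0000 10.0000] v=[0.0000 0.0000]
Step 1: x=[5.0000 9.8750] v=[0.0000 -0.5000]
Step 2: x=[4.9844 9.6406] v=[-0.0625 -0.9375]
Step 3: x=[4.9278 9.3242] v=[-0.2266 -1.2656]
Step 4: x=[4.8047 8.9583] v=[-0.4923 -1.4638]
Step 5: x=[4.6002 8.5732] v=[-0.8179 -1.5406]
Step 6: x=[4.3173 8.1914] v=[-1.1315 -1.5271]
Step 7: x=[3.9790 7.8254] v=[-1.3531 -1.4642]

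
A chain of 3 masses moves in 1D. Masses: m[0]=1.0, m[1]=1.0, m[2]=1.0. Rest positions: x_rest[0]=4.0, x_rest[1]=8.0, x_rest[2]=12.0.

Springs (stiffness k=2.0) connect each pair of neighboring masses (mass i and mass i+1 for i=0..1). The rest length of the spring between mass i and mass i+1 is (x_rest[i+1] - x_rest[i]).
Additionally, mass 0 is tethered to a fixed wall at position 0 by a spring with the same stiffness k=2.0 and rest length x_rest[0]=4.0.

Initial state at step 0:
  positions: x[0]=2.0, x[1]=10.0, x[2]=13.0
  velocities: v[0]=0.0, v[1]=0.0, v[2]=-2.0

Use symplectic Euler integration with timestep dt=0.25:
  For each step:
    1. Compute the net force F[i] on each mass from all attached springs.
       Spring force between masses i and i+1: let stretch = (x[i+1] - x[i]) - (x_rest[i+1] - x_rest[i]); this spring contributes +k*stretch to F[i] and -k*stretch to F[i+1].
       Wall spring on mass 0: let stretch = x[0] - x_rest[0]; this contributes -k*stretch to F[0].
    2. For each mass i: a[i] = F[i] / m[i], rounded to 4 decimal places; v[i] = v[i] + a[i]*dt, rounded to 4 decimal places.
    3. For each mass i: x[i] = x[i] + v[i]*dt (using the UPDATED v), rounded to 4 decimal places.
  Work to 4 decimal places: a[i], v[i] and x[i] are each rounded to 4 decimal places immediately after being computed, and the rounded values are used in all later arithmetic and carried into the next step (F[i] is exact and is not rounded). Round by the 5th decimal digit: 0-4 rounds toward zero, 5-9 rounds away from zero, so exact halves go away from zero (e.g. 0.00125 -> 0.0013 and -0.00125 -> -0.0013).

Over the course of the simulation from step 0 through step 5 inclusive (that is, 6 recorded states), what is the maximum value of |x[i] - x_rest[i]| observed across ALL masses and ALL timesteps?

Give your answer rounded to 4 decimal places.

Answer: 2.2810

Derivation:
Step 0: x=[2.0000 10.0000 13.0000] v=[0.0000 0.0000 -2.0000]
Step 1: x=[2.7500 9.3750 12.6250] v=[3.0000 -2.5000 -1.5000]
Step 2: x=[3.9844 8.3281 12.3438] v=[4.9375 -4.1875 -1.1250]
Step 3: x=[5.2637 7.2402 12.0606] v=[5.1172 -4.3515 -1.1329]
Step 4: x=[6.1321 6.5078 11.6748] v=[3.4736 -2.9296 -1.5431]
Step 5: x=[6.2810 6.3743 11.1432] v=[0.5954 -0.5340 -2.1266]
Max displacement = 2.2810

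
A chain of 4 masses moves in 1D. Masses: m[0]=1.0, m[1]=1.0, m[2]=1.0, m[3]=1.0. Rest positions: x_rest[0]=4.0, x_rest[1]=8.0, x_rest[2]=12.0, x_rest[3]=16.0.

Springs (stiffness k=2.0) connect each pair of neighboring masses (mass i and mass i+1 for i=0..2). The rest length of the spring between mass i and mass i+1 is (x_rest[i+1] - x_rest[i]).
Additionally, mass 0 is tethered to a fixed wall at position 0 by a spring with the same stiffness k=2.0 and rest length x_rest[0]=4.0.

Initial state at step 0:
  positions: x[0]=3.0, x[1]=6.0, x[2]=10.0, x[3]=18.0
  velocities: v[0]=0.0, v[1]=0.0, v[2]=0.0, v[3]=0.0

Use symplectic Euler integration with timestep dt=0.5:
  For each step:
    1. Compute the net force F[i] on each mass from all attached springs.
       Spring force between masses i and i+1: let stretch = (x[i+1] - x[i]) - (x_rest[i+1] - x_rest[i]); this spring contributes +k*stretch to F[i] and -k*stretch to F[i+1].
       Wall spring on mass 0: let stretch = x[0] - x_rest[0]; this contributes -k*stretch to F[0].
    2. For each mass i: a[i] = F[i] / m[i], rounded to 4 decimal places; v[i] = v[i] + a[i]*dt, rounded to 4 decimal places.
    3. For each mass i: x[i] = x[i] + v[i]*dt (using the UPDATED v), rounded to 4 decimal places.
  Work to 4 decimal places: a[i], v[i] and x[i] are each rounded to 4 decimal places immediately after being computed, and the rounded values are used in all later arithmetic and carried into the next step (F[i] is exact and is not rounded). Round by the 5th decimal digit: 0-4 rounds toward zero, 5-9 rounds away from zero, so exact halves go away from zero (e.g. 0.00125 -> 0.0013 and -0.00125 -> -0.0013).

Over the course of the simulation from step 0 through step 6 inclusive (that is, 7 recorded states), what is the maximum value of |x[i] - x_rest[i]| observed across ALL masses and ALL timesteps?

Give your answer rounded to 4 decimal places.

Step 0: x=[3.0000 6.0000 10.0000 18.0000] v=[0.0000 0.0000 0.0000 0.0000]
Step 1: x=[3.0000 6.5000 12.0000 16.0000] v=[0.0000 1.0000 4.0000 -4.0000]
Step 2: x=[3.2500 8.0000 13.2500 14.0000] v=[0.5000 3.0000 2.5000 -4.0000]
Step 3: x=[4.2500 9.7500 12.2500 13.6250] v=[2.0000 3.5000 -2.0000 -0.7500]
Step 4: x=[5.8750 10.0000 10.6875 14.5625] v=[3.2500 0.5000 -3.1250 1.8750]
Step 5: x=[6.6250 8.5313 10.7188 15.5625] v=[1.5000 -2.9375 0.0625 2.0000]
Step 6: x=[5.0157 7.2032 12.0782 16.1407] v=[-3.2187 -2.6563 2.7187 1.1563]
Max displacement = 2.6250

Answer: 2.6250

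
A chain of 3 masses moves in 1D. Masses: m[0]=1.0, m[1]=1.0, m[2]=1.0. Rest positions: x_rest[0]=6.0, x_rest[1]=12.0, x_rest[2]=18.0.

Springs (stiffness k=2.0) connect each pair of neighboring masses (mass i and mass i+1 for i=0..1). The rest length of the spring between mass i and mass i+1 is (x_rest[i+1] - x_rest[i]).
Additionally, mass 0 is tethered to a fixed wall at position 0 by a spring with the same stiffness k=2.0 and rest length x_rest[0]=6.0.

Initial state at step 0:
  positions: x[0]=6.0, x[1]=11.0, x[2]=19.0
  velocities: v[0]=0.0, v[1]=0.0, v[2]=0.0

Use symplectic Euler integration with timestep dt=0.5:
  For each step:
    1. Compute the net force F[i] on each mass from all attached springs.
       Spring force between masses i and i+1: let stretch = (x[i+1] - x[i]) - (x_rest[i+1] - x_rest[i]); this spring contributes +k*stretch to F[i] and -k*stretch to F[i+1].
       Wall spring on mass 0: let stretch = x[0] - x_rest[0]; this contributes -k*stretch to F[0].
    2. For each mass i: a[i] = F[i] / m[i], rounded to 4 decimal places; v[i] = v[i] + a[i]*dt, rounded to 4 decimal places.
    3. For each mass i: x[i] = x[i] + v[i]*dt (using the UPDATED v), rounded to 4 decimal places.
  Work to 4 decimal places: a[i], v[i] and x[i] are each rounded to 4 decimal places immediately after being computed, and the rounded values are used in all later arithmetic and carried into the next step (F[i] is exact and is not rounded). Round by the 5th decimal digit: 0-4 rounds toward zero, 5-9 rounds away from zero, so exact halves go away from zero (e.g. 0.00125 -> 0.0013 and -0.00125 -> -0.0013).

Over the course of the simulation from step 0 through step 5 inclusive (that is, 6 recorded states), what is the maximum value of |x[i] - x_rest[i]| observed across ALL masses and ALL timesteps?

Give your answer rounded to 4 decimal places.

Step 0: x=[6.0000 11.0000 19.0000] v=[0.0000 0.0000 0.0000]
Step 1: x=[5.5000 12.5000 18.0000] v=[-1.0000 3.0000 -2.0000]
Step 2: x=[5.7500 13.2500 17.2500] v=[0.5000 1.5000 -1.5000]
Step 3: x=[6.8750 12.2500 17.5000] v=[2.2500 -2.0000 0.5000]
Step 4: x=[7.2500 11.1875 18.1250] v=[0.7500 -2.1250 1.2500]
Step 5: x=[5.9688 11.6250 18.2813] v=[-2.5625 0.8750 0.3125]
Max displacement = 1.2500

Answer: 1.2500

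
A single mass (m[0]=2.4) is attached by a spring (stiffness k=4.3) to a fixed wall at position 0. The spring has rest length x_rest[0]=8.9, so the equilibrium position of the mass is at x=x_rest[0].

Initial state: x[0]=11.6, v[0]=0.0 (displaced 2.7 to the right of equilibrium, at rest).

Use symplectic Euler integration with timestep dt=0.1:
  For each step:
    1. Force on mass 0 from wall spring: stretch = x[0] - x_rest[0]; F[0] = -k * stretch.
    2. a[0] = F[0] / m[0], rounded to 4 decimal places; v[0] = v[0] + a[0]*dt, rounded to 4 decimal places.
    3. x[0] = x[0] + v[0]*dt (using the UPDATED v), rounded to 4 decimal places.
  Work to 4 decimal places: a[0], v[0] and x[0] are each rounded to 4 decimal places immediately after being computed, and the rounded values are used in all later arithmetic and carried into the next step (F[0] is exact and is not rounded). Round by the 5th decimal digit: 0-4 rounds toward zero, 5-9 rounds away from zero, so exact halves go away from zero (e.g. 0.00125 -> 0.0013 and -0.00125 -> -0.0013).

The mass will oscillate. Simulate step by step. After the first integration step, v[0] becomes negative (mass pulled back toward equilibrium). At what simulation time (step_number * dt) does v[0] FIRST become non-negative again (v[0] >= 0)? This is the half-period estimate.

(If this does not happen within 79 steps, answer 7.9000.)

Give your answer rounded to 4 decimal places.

Answer: 2.4000

Derivation:
Step 0: x=[11.6000] v=[0.0000]
Step 1: x=[11.5516] v=[-0.4838]
Step 2: x=[11.4557] v=[-0.9589]
Step 3: x=[11.3140] v=[-1.4168]
Step 4: x=[11.1291] v=[-1.8493]
Step 5: x=[10.9042] v=[-2.2487]
Step 6: x=[10.6434] v=[-2.6078]
Step 7: x=[10.3514] v=[-2.9202]
Step 8: x=[10.0334] v=[-3.1802]
Step 9: x=[9.6951] v=[-3.3833]
Step 10: x=[9.3425] v=[-3.5258]
Step 11: x=[8.9820] v=[-3.6051]
Step 12: x=[8.6200] v=[-3.6198]
Step 13: x=[8.2630] v=[-3.5696]
Step 14: x=[7.9175] v=[-3.4555]
Step 15: x=[7.5896] v=[-3.2795]
Step 16: x=[7.2851] v=[-3.0447]
Step 17: x=[7.0096] v=[-2.7554]
Step 18: x=[6.7679] v=[-2.4167]
Step 19: x=[6.5644] v=[-2.0347]
Step 20: x=[6.4028] v=[-1.6162]
Step 21: x=[6.2859] v=[-1.1688]
Step 22: x=[6.2159] v=[-0.7004]
Step 23: x=[6.1940] v=[-0.2195]
Step 24: x=[6.2205] v=[0.2653]
First v>=0 after going negative at step 24, time=2.4000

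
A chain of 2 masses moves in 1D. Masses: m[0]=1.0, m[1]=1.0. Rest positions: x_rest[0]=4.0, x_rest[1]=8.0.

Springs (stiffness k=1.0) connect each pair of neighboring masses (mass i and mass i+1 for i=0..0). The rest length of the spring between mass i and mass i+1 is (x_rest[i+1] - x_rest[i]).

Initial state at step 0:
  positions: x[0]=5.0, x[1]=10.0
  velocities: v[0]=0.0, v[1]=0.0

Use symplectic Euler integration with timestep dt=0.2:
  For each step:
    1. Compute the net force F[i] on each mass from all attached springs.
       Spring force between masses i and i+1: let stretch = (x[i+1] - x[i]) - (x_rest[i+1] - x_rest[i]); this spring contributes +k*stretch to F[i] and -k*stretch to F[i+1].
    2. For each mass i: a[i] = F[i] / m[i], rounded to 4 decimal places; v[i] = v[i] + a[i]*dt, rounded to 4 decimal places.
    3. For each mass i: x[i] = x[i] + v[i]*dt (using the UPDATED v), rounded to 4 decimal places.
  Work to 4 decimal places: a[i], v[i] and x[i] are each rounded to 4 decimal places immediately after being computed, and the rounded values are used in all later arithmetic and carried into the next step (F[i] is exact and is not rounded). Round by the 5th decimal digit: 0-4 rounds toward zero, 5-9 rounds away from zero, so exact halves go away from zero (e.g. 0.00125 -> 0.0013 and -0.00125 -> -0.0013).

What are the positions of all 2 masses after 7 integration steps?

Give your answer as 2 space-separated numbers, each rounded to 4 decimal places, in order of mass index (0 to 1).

Answer: 5.7673 9.2327

Derivation:
Step 0: x=[5.0000 10.0000] v=[0.0000 0.0000]
Step 1: x=[5.0400 9.9600] v=[0.2000 -0.2000]
Step 2: x=[5.1168 9.8832] v=[0.3840 -0.3840]
Step 3: x=[5.2243 9.7757] v=[0.5373 -0.5373]
Step 4: x=[5.3538 9.6462] v=[0.6476 -0.6476]
Step 5: x=[5.4950 9.5050] v=[0.7061 -0.7061]
Step 6: x=[5.6366 9.3634] v=[0.7081 -0.7081]
Step 7: x=[5.7673 9.2327] v=[0.6535 -0.6535]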